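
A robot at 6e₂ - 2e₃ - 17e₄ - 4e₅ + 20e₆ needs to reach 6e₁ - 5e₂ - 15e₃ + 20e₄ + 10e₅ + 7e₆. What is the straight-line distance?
45.3872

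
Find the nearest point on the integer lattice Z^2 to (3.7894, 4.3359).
(4, 4)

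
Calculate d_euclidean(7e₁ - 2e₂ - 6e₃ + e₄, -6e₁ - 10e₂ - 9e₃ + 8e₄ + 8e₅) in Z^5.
18.8414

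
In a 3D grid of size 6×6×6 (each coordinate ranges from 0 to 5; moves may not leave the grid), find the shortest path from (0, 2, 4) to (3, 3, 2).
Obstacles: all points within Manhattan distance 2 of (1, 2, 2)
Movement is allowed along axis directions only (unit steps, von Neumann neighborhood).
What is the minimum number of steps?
6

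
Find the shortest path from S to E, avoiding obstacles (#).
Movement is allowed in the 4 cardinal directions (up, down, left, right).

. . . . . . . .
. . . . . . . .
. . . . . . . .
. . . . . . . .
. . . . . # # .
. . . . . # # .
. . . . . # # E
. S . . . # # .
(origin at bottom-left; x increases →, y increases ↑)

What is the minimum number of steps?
13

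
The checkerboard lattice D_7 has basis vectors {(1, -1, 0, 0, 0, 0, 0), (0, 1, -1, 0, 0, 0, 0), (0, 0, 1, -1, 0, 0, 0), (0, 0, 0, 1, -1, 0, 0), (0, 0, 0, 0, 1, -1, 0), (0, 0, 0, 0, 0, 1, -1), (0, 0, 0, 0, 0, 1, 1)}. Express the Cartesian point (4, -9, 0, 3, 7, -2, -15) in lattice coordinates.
4b₁ - 5b₂ - 5b₃ - 2b₄ + 5b₅ + 9b₆ - 6b₇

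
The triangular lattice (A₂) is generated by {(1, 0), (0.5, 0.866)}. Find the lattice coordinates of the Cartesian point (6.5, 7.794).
2b₁ + 9b₂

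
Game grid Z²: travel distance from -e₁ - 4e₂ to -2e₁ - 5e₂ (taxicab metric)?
2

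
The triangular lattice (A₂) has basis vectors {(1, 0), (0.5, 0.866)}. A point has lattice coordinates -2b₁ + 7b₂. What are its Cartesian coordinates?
(1.5, 6.062)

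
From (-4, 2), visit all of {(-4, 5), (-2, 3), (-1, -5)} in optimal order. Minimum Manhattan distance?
16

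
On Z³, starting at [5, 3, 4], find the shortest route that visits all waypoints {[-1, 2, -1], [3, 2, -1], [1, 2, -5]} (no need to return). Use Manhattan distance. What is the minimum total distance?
18
(one optimal route: (5, 3, 4) → (3, 2, -1) → (-1, 2, -1) → (1, 2, -5))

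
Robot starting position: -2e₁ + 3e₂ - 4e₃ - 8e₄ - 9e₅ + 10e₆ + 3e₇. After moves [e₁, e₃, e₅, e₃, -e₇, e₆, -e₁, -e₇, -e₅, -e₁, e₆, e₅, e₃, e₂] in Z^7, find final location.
(-3, 4, -1, -8, -8, 12, 1)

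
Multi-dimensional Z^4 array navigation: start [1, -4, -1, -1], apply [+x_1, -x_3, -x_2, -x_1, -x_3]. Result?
(1, -5, -3, -1)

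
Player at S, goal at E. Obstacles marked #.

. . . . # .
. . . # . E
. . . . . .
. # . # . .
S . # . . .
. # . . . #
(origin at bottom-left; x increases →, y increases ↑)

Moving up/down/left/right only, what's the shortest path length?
8
(one shortest path: (0, 1) → (0, 2) → (0, 3) → (1, 3) → (2, 3) → (3, 3) → (4, 3) → (5, 3) → (5, 4))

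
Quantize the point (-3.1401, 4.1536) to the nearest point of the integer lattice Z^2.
(-3, 4)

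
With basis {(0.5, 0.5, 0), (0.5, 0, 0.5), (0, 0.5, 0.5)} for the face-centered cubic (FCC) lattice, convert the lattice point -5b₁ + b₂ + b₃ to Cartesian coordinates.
(-2, -2, 1)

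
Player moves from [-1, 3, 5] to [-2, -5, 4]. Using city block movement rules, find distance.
10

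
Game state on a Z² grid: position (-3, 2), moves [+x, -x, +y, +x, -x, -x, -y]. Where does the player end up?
(-4, 2)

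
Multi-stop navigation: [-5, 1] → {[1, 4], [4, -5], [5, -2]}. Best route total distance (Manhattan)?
23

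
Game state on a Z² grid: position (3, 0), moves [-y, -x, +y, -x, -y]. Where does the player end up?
(1, -1)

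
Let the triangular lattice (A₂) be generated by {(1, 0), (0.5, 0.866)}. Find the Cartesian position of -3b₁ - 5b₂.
(-5.5, -4.33)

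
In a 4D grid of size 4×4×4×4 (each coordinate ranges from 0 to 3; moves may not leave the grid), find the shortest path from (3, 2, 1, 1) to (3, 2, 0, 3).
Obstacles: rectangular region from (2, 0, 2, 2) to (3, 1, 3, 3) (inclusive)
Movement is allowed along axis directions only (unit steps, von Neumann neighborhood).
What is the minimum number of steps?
3
(one shortest path: (3, 2, 1, 1) → (3, 2, 0, 1) → (3, 2, 0, 2) → (3, 2, 0, 3))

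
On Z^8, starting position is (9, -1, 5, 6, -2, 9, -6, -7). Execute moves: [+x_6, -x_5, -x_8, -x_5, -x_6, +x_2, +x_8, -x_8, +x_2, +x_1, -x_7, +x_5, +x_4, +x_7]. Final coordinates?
(10, 1, 5, 7, -3, 9, -6, -8)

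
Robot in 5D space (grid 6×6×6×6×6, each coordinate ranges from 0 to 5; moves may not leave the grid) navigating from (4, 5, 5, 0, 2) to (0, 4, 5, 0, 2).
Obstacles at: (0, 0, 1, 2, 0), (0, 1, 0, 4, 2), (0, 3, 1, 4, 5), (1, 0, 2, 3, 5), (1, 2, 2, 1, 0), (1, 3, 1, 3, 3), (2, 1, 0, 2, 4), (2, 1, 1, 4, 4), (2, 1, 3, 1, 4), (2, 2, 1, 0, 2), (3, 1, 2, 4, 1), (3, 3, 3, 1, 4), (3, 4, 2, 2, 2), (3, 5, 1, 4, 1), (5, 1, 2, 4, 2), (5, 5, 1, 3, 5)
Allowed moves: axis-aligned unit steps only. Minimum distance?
5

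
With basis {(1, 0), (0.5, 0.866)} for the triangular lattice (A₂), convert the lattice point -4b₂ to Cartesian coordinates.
(-2, -3.464)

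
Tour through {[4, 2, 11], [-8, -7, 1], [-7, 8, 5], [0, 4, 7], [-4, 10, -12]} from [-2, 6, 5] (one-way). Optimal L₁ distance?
89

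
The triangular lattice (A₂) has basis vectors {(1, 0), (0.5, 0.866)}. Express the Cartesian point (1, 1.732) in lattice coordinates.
2b₂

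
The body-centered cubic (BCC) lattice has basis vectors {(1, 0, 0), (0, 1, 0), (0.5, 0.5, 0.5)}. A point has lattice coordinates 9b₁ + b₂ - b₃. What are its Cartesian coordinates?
(8.5, 0.5, -0.5)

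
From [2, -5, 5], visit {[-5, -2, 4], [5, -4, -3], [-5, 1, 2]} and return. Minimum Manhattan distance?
48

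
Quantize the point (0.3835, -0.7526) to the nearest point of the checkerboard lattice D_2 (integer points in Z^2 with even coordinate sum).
(1, -1)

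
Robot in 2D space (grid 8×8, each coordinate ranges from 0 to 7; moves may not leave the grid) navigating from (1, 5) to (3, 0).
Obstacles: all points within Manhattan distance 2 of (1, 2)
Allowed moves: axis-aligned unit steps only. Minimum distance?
9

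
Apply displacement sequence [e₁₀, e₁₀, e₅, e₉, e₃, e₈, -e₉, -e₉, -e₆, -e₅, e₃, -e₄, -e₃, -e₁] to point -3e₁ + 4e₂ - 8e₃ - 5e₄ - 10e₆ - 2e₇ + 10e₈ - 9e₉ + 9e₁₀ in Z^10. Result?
(-4, 4, -7, -6, 0, -11, -2, 11, -10, 11)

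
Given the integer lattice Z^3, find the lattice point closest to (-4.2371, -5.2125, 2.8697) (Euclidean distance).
(-4, -5, 3)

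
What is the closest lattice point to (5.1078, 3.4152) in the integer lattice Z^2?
(5, 3)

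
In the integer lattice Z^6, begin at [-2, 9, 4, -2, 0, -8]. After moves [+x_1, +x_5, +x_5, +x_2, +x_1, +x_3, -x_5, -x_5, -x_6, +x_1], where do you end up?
(1, 10, 5, -2, 0, -9)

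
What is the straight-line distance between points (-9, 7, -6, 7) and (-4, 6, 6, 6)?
13.0767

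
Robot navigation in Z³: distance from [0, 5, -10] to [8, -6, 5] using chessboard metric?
15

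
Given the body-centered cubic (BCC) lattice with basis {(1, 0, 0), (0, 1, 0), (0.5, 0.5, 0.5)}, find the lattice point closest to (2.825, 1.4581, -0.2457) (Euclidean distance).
(2.5, 1.5, -0.5)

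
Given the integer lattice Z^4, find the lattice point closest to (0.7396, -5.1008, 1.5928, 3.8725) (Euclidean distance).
(1, -5, 2, 4)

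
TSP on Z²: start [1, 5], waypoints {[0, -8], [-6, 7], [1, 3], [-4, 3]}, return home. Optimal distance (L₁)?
44
(one optimal route: (1, 5) → (-6, 7) → (-4, 3) → (0, -8) → (1, 3) → (1, 5))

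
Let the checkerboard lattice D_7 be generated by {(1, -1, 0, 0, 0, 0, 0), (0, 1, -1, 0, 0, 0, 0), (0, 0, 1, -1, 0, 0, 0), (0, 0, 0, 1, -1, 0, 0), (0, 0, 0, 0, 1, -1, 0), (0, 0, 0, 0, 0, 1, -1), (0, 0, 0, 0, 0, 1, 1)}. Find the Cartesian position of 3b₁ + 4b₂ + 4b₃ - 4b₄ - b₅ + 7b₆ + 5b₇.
(3, 1, 0, -8, 3, 13, -2)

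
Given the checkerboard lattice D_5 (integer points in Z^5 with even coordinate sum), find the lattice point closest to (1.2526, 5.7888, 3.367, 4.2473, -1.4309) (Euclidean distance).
(1, 6, 3, 4, -2)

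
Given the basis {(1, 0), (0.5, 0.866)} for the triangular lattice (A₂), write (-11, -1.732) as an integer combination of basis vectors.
-10b₁ - 2b₂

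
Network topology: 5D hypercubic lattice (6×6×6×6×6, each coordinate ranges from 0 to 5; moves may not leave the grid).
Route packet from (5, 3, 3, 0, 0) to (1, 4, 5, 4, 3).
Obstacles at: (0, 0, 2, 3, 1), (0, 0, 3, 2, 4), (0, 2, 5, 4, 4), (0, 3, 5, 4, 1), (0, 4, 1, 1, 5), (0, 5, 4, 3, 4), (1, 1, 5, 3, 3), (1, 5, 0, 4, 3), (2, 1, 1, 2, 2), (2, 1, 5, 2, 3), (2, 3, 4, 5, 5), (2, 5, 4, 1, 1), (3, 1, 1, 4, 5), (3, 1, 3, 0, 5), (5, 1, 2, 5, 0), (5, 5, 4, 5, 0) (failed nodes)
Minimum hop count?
14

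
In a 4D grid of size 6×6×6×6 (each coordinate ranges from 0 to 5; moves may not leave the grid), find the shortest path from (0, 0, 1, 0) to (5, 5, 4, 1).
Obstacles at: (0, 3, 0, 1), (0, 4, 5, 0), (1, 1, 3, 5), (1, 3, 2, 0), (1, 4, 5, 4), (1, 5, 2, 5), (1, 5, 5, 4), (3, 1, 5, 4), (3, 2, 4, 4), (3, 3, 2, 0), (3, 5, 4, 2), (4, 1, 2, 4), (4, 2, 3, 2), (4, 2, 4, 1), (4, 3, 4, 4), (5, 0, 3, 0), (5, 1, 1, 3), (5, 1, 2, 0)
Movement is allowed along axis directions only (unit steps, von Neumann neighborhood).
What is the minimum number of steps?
14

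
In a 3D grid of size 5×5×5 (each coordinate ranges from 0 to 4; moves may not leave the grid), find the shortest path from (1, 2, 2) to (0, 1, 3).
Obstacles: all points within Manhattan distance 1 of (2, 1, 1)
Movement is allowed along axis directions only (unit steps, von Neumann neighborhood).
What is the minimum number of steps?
3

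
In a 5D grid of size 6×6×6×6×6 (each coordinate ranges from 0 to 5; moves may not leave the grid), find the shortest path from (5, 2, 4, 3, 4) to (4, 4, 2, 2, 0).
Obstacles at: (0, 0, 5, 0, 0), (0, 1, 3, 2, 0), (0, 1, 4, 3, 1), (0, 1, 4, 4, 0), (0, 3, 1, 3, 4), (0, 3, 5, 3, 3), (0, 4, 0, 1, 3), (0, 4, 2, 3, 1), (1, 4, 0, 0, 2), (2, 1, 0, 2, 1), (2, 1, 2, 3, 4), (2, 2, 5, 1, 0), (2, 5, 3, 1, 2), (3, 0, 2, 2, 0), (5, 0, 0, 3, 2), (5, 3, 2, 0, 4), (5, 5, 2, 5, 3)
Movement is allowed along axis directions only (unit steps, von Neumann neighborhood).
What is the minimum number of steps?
10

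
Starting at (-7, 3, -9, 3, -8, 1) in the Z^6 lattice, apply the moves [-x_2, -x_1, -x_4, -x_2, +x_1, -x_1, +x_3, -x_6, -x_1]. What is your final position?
(-9, 1, -8, 2, -8, 0)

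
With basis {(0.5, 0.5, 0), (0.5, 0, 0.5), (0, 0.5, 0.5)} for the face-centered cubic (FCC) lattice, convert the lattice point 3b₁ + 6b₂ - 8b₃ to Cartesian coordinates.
(4.5, -2.5, -1)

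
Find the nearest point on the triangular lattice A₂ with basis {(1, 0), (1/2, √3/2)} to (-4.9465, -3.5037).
(-5, -3.464)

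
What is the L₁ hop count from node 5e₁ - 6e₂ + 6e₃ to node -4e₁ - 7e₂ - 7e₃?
23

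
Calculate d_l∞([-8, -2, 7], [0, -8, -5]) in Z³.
12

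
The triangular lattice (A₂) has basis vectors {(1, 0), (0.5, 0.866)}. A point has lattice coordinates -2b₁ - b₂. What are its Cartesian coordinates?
(-2.5, -0.866)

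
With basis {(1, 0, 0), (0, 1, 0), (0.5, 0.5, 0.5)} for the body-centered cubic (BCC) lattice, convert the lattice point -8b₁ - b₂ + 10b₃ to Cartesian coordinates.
(-3, 4, 5)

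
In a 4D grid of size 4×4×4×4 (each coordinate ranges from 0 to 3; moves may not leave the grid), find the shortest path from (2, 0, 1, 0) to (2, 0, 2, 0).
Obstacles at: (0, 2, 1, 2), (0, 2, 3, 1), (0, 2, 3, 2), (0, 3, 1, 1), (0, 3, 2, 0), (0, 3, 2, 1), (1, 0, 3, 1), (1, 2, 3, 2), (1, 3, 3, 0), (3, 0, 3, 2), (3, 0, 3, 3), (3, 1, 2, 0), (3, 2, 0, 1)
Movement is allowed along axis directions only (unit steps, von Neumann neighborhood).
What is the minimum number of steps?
1
(one shortest path: (2, 0, 1, 0) → (2, 0, 2, 0))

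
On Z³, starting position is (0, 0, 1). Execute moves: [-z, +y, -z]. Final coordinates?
(0, 1, -1)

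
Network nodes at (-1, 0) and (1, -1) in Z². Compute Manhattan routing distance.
3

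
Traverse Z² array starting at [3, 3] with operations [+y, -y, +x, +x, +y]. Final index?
(5, 4)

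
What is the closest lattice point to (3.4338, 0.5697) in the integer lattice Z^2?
(3, 1)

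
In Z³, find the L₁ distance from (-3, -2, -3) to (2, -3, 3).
12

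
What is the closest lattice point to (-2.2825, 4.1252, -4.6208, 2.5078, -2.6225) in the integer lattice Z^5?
(-2, 4, -5, 3, -3)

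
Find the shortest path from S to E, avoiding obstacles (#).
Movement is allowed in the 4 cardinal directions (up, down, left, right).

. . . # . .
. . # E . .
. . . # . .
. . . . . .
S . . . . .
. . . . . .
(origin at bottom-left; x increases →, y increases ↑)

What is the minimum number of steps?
8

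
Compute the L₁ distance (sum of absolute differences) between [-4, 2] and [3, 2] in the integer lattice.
7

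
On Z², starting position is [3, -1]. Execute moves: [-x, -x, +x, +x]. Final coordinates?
(3, -1)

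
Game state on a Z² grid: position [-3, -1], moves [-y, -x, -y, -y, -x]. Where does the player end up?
(-5, -4)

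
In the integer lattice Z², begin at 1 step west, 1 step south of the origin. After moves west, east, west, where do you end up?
(-2, -1)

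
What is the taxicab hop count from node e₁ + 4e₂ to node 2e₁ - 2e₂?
7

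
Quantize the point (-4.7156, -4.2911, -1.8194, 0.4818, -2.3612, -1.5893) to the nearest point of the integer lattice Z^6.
(-5, -4, -2, 0, -2, -2)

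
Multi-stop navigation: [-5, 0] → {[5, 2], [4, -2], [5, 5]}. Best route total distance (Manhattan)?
19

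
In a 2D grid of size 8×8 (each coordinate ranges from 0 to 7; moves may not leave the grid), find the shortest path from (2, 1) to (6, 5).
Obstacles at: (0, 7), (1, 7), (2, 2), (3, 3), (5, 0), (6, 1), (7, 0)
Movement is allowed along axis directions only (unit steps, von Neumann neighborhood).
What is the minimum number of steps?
8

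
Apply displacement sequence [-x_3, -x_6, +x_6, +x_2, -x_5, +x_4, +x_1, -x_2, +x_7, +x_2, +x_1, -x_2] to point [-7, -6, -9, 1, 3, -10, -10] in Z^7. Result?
(-5, -6, -10, 2, 2, -10, -9)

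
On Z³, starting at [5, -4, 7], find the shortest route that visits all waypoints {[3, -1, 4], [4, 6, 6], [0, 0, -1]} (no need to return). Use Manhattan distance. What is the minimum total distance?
31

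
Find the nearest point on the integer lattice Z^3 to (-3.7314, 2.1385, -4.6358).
(-4, 2, -5)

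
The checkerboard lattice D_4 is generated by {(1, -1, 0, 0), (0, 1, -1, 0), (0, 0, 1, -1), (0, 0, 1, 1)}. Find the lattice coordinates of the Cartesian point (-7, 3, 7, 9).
-7b₁ - 4b₂ - 3b₃ + 6b₄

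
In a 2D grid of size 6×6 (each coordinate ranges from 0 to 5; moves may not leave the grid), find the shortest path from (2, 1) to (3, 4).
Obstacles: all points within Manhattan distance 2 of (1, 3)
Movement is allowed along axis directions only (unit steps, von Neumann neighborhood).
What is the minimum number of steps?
6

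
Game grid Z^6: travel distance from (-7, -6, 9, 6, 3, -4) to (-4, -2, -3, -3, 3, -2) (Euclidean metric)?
15.9374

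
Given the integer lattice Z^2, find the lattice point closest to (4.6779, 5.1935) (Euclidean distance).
(5, 5)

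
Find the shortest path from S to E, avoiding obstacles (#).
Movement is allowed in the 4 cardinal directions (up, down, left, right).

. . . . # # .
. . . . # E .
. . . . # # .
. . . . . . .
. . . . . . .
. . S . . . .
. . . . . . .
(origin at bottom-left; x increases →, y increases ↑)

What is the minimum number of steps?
9
(one shortest path: (2, 1) → (3, 1) → (4, 1) → (5, 1) → (6, 1) → (6, 2) → (6, 3) → (6, 4) → (6, 5) → (5, 5))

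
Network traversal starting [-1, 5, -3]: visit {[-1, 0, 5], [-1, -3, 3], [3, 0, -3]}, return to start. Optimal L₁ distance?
40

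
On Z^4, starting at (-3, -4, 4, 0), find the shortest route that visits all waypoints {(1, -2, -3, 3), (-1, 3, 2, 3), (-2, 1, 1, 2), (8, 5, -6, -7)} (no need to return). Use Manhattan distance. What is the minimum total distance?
55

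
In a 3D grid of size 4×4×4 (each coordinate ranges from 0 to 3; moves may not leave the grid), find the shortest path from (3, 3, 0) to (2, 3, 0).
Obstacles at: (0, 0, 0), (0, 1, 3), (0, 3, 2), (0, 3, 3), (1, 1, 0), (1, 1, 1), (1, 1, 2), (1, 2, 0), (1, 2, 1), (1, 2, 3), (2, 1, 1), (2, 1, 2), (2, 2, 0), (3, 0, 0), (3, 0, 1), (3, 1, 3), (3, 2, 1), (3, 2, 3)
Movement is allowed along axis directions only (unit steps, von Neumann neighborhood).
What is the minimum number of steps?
1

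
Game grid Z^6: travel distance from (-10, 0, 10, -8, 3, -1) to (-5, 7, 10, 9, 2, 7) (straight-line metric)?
20.6882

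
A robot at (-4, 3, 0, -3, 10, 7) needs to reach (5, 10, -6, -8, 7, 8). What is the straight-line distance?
14.1774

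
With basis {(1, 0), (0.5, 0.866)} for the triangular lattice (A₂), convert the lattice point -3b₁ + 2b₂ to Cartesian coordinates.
(-2, 1.732)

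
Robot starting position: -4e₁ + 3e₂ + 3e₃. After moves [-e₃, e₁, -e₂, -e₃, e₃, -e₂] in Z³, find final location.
(-3, 1, 2)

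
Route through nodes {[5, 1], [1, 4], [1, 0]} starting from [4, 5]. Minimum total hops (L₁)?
13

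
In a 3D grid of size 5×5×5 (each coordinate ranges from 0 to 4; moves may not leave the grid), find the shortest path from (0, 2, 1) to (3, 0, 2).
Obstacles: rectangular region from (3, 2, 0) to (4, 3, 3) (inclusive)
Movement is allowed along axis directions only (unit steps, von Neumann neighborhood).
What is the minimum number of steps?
6
(one shortest path: (0, 2, 1) → (1, 2, 1) → (2, 2, 1) → (2, 1, 1) → (3, 1, 1) → (3, 0, 1) → (3, 0, 2))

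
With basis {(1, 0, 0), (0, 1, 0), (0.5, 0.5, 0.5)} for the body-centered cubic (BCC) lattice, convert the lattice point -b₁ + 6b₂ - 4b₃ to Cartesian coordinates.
(-3, 4, -2)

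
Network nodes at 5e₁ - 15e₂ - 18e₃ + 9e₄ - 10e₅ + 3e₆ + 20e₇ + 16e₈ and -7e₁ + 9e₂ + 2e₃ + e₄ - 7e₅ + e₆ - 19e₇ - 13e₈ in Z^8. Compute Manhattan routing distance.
137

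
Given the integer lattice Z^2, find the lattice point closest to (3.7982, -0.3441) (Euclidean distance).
(4, 0)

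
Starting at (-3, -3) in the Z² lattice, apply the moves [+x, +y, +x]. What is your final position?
(-1, -2)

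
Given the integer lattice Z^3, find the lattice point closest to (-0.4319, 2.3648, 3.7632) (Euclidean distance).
(0, 2, 4)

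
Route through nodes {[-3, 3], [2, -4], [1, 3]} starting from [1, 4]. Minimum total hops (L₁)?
17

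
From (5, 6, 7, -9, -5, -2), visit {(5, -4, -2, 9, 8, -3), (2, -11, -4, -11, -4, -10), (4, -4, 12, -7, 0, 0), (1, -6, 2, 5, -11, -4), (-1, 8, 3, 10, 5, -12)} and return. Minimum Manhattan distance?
230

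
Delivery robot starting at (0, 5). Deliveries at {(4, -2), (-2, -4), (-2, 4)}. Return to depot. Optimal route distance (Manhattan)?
30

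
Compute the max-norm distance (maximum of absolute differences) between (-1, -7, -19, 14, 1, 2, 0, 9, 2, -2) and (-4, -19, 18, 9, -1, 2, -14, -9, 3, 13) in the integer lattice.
37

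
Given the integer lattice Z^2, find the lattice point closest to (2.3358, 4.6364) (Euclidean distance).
(2, 5)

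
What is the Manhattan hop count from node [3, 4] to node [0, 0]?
7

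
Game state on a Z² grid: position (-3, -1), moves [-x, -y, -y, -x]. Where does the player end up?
(-5, -3)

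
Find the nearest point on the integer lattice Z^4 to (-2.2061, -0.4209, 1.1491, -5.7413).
(-2, 0, 1, -6)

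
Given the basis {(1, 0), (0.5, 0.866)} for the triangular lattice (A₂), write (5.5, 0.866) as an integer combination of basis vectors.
5b₁ + b₂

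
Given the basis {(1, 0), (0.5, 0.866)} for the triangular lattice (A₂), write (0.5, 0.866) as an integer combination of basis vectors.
b₂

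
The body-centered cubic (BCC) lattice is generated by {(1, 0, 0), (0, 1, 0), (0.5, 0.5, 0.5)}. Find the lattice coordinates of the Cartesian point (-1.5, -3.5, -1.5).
-2b₂ - 3b₃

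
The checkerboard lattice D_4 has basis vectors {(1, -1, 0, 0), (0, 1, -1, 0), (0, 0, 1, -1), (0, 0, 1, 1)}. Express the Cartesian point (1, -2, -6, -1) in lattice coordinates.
b₁ - b₂ - 3b₃ - 4b₄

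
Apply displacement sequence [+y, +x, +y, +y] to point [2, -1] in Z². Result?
(3, 2)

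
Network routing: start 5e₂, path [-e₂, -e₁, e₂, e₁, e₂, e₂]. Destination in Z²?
(0, 7)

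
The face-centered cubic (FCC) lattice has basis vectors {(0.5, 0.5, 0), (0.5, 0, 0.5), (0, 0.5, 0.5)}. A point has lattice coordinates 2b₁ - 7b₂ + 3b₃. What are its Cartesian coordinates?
(-2.5, 2.5, -2)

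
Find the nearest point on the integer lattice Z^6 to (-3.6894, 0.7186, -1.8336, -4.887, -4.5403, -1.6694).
(-4, 1, -2, -5, -5, -2)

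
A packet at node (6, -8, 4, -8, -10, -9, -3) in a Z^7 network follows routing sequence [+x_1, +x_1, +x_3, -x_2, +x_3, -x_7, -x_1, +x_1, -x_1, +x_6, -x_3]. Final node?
(7, -9, 5, -8, -10, -8, -4)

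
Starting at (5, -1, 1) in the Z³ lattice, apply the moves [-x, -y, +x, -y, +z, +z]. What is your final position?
(5, -3, 3)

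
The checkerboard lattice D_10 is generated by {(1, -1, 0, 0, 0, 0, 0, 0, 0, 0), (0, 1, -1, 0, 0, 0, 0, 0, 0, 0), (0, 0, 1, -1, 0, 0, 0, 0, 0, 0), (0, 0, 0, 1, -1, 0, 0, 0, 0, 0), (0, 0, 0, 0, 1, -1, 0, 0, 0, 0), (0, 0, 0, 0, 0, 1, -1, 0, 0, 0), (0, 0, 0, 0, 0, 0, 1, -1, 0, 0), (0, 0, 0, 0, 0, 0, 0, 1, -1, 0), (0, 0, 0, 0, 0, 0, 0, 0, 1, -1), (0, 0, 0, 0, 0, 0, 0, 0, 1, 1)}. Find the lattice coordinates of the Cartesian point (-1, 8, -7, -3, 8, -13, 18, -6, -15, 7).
-b₁ + 7b₂ - 3b₄ + 5b₅ - 8b₆ + 10b₇ + 4b₈ - 9b₉ - 2b₁₀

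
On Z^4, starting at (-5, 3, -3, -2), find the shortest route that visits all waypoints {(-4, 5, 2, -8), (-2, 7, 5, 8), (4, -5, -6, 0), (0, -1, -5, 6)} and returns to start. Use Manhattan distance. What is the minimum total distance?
96
(one optimal route: (-5, 3, -3, -2) → (-4, 5, 2, -8) → (-2, 7, 5, 8) → (0, -1, -5, 6) → (4, -5, -6, 0) → (-5, 3, -3, -2))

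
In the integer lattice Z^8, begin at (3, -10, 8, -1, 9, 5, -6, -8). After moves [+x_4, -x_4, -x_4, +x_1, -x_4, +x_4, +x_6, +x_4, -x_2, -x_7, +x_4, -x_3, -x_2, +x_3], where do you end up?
(4, -12, 8, 0, 9, 6, -7, -8)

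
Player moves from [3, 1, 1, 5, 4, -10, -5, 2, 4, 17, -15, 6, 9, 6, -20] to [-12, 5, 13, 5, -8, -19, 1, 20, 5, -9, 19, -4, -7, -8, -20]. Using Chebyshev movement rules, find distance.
34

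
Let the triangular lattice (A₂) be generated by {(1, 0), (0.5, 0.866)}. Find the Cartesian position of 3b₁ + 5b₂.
(5.5, 4.33)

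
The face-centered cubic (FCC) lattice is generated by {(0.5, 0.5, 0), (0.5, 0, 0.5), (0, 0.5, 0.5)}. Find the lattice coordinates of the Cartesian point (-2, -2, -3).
-b₁ - 3b₂ - 3b₃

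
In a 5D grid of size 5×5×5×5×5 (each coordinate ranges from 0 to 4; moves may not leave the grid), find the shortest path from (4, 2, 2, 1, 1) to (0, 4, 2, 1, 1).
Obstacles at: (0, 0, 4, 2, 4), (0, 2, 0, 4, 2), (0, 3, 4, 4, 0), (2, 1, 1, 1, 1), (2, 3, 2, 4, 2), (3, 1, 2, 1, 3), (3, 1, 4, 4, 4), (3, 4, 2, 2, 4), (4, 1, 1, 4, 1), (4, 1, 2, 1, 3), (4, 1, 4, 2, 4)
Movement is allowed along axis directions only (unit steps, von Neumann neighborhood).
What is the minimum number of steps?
6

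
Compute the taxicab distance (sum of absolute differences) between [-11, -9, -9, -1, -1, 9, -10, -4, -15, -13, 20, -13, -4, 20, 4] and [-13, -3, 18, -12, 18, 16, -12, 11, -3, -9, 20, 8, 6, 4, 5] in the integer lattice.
153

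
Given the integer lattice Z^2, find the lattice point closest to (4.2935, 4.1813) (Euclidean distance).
(4, 4)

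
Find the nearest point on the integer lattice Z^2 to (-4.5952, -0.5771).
(-5, -1)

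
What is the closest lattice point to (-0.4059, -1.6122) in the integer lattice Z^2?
(0, -2)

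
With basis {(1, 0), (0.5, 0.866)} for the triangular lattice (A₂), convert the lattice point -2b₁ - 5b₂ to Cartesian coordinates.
(-4.5, -4.33)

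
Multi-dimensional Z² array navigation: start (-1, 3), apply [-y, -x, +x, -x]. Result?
(-2, 2)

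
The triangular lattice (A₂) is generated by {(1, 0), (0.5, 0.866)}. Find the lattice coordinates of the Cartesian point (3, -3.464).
5b₁ - 4b₂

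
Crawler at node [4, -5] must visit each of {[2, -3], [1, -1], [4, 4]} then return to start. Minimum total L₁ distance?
24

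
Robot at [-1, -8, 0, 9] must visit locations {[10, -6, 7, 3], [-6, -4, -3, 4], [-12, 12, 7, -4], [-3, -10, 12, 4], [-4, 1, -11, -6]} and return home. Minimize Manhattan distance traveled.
172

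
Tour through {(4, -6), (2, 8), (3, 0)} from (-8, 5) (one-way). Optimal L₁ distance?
29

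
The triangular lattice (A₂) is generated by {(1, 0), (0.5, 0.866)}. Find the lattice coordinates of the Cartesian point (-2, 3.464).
-4b₁ + 4b₂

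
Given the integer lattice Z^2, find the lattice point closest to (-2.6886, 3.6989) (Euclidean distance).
(-3, 4)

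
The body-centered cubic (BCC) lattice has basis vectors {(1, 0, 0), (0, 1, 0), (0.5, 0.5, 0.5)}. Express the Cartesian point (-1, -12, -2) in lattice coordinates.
b₁ - 10b₂ - 4b₃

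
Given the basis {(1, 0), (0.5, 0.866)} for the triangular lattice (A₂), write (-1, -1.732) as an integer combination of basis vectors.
-2b₂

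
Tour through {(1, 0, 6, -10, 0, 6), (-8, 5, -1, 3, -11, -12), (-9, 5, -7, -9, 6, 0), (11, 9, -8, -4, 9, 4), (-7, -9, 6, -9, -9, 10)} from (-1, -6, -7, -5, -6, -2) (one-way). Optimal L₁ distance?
207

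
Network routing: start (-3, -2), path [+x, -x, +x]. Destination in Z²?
(-2, -2)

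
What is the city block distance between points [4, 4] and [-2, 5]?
7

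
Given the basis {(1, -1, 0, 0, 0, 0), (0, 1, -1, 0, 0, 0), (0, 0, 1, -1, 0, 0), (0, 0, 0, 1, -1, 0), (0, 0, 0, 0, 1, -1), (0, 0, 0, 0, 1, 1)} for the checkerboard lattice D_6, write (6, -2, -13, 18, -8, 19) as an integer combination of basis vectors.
6b₁ + 4b₂ - 9b₃ + 9b₄ - 9b₅ + 10b₆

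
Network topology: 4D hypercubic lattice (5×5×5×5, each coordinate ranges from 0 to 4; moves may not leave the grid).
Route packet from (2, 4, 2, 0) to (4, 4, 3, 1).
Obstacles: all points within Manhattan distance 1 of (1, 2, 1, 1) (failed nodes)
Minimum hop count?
4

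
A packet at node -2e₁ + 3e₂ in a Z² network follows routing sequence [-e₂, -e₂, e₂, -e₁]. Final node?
(-3, 2)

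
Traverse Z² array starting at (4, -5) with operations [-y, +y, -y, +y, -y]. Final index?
(4, -6)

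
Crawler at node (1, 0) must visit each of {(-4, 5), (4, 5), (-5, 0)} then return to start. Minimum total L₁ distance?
28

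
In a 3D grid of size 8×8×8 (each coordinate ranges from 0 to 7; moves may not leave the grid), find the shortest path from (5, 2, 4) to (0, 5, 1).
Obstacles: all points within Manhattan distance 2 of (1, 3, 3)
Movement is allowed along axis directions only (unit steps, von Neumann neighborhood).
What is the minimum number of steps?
11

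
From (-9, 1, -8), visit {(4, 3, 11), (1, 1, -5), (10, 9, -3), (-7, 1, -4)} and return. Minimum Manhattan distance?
92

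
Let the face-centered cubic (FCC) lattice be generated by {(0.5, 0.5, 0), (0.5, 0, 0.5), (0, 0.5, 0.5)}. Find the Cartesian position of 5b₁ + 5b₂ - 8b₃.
(5, -1.5, -1.5)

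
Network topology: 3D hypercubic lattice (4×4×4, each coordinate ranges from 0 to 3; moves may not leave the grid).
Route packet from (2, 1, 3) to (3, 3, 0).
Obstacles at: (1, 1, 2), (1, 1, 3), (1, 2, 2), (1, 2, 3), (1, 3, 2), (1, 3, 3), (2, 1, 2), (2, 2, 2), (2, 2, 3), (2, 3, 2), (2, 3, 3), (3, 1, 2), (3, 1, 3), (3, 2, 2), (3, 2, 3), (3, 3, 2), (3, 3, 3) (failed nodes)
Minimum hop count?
8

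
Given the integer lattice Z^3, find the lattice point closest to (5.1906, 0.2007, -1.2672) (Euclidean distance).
(5, 0, -1)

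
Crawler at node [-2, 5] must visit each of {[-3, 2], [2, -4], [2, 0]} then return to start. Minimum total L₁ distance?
28
(one optimal route: (-2, 5) → (-3, 2) → (2, -4) → (2, 0) → (-2, 5))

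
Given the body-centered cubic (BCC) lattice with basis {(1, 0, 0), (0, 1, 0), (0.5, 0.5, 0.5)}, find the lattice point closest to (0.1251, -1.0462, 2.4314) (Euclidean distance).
(0, -1, 2)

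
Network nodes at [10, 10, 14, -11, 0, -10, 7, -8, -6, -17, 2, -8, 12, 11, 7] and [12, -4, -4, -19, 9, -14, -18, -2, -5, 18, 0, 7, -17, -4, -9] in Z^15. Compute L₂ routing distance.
64.2106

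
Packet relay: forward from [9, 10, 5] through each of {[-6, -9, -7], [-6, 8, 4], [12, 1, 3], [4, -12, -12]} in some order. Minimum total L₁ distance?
86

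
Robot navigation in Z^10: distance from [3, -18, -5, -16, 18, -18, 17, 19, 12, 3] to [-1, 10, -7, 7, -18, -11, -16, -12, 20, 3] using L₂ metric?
69.2243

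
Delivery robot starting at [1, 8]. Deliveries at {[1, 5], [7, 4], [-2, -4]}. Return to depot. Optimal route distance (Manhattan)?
42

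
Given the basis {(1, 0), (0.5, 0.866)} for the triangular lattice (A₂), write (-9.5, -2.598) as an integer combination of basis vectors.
-8b₁ - 3b₂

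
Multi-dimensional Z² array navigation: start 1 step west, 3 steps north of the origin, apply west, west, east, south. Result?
(-2, 2)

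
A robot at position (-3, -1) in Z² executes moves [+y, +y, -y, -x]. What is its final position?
(-4, 0)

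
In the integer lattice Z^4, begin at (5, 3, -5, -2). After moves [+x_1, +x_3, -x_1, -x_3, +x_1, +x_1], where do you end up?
(7, 3, -5, -2)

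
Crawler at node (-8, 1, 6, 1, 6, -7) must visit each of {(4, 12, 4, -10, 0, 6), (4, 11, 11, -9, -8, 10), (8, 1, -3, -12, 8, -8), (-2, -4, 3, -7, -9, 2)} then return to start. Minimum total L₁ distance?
194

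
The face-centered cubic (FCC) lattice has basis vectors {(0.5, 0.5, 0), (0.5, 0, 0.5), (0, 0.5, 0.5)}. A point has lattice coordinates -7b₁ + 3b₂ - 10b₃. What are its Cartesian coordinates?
(-2, -8.5, -3.5)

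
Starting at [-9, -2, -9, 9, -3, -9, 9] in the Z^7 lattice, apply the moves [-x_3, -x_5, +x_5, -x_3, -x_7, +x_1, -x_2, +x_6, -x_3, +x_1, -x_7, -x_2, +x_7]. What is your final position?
(-7, -4, -12, 9, -3, -8, 8)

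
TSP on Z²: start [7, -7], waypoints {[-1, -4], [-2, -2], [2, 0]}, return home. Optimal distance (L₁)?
32
(one optimal route: (7, -7) → (-1, -4) → (-2, -2) → (2, 0) → (7, -7))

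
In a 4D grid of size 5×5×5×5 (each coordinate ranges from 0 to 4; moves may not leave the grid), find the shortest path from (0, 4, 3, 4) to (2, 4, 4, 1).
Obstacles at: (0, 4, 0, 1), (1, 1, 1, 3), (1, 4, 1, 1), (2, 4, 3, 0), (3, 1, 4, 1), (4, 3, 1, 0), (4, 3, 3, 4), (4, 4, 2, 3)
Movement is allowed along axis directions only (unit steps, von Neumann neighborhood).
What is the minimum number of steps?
6
(one shortest path: (0, 4, 3, 4) → (1, 4, 3, 4) → (2, 4, 3, 4) → (2, 4, 4, 4) → (2, 4, 4, 3) → (2, 4, 4, 2) → (2, 4, 4, 1))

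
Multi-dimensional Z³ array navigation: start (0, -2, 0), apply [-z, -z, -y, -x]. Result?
(-1, -3, -2)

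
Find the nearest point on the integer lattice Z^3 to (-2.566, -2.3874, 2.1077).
(-3, -2, 2)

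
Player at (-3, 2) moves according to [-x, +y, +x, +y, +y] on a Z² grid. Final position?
(-3, 5)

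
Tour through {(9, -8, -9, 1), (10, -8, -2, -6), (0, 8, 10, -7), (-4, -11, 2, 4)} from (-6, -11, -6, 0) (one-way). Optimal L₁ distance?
98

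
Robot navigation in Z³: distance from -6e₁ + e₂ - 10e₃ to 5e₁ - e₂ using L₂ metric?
15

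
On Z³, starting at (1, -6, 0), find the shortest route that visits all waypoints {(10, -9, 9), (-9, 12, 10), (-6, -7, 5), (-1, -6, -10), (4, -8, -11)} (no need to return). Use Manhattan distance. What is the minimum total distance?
96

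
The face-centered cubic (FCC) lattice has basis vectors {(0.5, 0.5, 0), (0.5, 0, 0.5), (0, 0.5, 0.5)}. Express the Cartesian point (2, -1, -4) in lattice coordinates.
5b₁ - b₂ - 7b₃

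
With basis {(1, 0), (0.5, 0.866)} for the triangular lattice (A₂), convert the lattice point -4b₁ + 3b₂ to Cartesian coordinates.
(-2.5, 2.598)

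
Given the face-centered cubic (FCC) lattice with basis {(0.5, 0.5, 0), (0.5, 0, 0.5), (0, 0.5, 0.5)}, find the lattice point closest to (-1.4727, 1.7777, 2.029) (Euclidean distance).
(-1.5, 1.5, 2)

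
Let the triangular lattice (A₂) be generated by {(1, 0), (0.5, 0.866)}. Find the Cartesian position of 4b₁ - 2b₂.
(3, -1.732)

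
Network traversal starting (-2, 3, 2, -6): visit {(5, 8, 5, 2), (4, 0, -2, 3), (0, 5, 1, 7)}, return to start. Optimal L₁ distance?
74
(one optimal route: (-2, 3, 2, -6) → (5, 8, 5, 2) → (4, 0, -2, 3) → (0, 5, 1, 7) → (-2, 3, 2, -6))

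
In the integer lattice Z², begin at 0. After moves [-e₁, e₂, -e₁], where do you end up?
(-2, 1)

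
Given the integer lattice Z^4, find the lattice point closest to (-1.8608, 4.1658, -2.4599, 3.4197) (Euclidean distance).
(-2, 4, -2, 3)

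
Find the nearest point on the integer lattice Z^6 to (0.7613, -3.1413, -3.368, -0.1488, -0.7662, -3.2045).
(1, -3, -3, 0, -1, -3)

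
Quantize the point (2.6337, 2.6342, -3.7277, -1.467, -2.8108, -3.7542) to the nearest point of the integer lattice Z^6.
(3, 3, -4, -1, -3, -4)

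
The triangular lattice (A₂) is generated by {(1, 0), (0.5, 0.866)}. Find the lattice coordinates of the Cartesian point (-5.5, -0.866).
-5b₁ - b₂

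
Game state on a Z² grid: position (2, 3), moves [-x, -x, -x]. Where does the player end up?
(-1, 3)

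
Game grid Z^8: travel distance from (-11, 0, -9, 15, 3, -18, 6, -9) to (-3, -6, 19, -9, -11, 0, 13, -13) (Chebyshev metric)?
28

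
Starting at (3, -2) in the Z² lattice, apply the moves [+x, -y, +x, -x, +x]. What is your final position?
(5, -3)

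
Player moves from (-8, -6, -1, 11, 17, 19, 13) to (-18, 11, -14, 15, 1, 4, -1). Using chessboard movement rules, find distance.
17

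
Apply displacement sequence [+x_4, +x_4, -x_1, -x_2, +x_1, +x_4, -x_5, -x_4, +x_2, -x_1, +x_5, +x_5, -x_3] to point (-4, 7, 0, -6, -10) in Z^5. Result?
(-5, 7, -1, -4, -9)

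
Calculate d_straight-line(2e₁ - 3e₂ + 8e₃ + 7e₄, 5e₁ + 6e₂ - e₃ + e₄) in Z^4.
14.3875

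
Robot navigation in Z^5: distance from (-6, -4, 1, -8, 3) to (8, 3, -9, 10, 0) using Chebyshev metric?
18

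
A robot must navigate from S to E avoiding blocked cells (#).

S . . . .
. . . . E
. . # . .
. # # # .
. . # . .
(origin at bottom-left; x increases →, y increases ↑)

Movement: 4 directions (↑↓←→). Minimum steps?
5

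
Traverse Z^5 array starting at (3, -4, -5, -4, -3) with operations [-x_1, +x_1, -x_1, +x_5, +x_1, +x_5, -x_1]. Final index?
(2, -4, -5, -4, -1)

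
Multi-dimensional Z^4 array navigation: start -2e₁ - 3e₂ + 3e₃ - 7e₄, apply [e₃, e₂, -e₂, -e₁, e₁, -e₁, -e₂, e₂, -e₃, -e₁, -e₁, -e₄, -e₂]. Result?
(-5, -4, 3, -8)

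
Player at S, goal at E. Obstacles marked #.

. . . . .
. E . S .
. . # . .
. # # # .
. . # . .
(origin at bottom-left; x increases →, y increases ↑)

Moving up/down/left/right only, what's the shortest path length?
2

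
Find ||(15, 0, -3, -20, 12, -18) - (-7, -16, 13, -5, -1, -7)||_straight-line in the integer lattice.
38.8716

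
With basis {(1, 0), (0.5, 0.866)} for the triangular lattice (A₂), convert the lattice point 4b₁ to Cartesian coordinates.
(4, 0)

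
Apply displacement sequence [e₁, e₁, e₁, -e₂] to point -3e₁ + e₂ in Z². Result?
(0, 0)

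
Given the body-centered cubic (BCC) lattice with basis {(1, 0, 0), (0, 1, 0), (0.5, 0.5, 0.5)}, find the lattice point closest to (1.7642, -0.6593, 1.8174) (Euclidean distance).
(1.5, -0.5, 1.5)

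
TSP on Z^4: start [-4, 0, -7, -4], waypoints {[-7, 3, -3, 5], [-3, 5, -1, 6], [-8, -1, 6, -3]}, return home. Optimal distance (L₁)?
72
(one optimal route: (-4, 0, -7, -4) → (-3, 5, -1, 6) → (-7, 3, -3, 5) → (-8, -1, 6, -3) → (-4, 0, -7, -4))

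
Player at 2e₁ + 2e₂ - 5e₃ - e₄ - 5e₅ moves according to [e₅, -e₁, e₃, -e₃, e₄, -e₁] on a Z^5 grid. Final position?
(0, 2, -5, 0, -4)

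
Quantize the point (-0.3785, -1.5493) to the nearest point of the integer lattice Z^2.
(0, -2)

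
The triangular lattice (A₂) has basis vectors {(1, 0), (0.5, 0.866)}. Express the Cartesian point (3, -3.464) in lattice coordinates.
5b₁ - 4b₂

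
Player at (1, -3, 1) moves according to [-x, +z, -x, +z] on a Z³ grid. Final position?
(-1, -3, 3)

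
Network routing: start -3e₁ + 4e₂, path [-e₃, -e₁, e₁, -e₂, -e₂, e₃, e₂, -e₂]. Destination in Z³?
(-3, 2, 0)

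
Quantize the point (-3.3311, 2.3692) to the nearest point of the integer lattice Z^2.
(-3, 2)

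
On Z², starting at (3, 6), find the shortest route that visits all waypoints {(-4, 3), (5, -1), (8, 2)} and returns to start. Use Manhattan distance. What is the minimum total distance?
38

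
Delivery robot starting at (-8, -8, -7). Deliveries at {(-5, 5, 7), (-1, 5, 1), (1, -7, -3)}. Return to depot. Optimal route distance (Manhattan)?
72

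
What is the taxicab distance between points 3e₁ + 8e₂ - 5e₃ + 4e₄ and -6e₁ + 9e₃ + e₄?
34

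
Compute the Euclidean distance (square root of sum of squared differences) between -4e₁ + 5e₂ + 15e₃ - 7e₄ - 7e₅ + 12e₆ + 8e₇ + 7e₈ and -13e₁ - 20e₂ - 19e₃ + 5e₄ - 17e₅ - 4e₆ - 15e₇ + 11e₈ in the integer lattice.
53.9166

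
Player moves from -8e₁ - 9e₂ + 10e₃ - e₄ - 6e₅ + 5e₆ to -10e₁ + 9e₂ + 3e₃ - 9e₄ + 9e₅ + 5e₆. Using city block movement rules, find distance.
50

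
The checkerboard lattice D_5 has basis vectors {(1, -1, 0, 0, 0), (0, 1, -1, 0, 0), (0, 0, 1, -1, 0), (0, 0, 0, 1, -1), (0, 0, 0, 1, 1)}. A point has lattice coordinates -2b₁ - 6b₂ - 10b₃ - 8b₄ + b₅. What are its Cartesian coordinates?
(-2, -4, -4, 3, 9)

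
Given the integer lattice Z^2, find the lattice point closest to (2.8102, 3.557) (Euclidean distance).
(3, 4)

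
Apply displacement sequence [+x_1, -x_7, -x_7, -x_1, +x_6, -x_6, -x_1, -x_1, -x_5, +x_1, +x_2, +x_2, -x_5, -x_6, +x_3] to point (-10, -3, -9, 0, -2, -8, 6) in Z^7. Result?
(-11, -1, -8, 0, -4, -9, 4)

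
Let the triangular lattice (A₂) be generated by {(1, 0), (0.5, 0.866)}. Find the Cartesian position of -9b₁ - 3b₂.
(-10.5, -2.598)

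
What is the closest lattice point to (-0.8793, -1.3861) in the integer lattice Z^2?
(-1, -1)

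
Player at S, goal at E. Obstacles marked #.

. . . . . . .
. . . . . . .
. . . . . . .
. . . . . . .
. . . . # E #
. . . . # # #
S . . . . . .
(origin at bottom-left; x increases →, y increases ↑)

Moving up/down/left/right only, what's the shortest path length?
9
(one shortest path: (0, 0) → (1, 0) → (2, 0) → (3, 0) → (3, 1) → (3, 2) → (3, 3) → (4, 3) → (5, 3) → (5, 2))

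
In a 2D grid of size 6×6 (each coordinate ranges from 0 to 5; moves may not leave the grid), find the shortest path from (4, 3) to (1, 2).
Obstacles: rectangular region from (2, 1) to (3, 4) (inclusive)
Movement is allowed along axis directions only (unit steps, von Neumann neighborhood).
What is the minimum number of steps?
8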